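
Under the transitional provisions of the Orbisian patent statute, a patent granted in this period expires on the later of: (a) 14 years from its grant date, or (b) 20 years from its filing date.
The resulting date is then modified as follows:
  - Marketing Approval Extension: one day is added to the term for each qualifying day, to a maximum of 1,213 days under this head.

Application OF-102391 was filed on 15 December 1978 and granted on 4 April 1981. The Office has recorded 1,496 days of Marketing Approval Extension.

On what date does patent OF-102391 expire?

April 11, 2002

(a) grant + 14 years → 4 April 1995.
(b) filing + 20 years → 15 December 1998.
Later of the two: 15 December 1998.
Marketing Approval Extension: 1496 days claimed exceeds the 1213-day cap, so +1213 days → 11 April 2002.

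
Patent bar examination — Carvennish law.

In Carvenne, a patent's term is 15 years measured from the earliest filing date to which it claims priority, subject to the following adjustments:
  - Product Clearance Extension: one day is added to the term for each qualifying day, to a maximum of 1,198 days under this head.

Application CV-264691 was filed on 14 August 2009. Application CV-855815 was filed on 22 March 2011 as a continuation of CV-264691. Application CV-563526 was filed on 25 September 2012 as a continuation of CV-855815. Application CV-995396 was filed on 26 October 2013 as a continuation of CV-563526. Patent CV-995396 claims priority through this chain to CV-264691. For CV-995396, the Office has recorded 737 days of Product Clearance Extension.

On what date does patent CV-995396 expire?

Earliest priority filing: 14 August 2009.
Base term: 14 August 2009 + 15 years → 14 August 2024.
Product Clearance Extension: 737 days (within the 1198-day cap) → +737 days → 21 August 2026.

2026-08-21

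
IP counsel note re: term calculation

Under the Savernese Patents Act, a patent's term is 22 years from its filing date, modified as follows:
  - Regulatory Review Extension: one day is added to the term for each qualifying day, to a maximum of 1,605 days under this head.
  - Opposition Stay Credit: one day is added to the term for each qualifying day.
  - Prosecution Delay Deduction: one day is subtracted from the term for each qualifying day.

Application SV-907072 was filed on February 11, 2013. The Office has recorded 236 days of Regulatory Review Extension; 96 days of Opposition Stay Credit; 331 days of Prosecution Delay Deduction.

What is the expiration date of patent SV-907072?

February 12, 2035

Base term: filing date + 22 years → 11 February 2035.
Regulatory Review Extension: 236 days (within the 1605-day cap) → +236 days → 5 October 2035.
Opposition Stay Credit: +96 days → 9 January 2036.
Prosecution Delay Deduction: −331 days → 12 February 2035.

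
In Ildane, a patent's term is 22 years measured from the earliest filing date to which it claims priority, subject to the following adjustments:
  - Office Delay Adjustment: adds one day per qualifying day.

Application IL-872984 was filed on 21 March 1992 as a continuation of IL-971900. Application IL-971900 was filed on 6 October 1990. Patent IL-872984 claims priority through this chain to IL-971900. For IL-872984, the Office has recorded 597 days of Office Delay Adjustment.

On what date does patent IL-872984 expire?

May 26, 2014

Earliest priority filing: 6 October 1990.
Base term: 6 October 1990 + 22 years → 6 October 2012.
Office Delay Adjustment: +597 days → 26 May 2014.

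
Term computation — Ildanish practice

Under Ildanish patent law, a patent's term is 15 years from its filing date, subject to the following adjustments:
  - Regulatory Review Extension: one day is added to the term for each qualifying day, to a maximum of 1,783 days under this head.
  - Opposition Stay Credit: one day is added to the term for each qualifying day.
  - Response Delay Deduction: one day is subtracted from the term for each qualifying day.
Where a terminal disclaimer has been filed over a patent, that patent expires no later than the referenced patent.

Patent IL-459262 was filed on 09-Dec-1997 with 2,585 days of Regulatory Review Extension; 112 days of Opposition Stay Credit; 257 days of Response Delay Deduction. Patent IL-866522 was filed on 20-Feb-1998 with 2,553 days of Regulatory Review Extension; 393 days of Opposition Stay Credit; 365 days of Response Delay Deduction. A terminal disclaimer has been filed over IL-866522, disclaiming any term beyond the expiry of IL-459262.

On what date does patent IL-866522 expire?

2017-06-04

Natural term of IL-866522:
  Base: filing + 15 years → 20 February 2013.
  Regulatory Review Extension: 2553 days claimed exceeds the 1783-day cap, so +1783 days → 8 January 2018.
  Opposition Stay Credit: +393 days → 5 February 2019.
  Response Delay Deduction: −365 days → 5 February 2018.
Expiry of referenced patent IL-459262:
  Base: filing + 15 years → 9 December 2012.
  Regulatory Review Extension: 2585 days claimed exceeds the 1783-day cap, so +1783 days → 27 October 2017.
  Opposition Stay Credit: +112 days → 16 February 2018.
  Response Delay Deduction: −257 days → 4 June 2017.
Terminal disclaimer: IL-866522 expires on the earlier of 5 February 2018 and 4 June 2017.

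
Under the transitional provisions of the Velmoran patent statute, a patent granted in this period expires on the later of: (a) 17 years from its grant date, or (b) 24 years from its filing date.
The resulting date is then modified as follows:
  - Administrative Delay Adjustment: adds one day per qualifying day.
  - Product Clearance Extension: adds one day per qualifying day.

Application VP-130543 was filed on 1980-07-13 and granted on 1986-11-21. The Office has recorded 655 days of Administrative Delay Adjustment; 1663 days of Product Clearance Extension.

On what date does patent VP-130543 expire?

(a) grant + 17 years → 21 November 2003.
(b) filing + 24 years → 13 July 2004.
Later of the two: 13 July 2004.
Administrative Delay Adjustment: +655 days → 29 April 2006.
Product Clearance Extension: +1663 days → 17 November 2010.

November 17, 2010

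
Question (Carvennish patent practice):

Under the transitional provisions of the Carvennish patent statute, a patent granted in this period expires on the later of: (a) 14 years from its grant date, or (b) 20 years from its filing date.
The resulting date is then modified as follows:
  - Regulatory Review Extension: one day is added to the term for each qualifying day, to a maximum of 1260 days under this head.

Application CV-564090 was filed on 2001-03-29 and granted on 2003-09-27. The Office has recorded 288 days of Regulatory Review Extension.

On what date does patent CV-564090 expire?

January 11, 2022

(a) grant + 14 years → 27 September 2017.
(b) filing + 20 years → 29 March 2021.
Later of the two: 29 March 2021.
Regulatory Review Extension: 288 days (within the 1260-day cap) → +288 days → 11 January 2022.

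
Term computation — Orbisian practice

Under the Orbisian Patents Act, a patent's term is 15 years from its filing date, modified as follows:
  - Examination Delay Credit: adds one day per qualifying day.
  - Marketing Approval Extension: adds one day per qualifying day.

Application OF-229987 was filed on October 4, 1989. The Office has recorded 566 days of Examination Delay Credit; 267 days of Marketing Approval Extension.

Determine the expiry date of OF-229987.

January 15, 2007

Base term: filing date + 15 years → 4 October 2004.
Examination Delay Credit: +566 days → 23 April 2006.
Marketing Approval Extension: +267 days → 15 January 2007.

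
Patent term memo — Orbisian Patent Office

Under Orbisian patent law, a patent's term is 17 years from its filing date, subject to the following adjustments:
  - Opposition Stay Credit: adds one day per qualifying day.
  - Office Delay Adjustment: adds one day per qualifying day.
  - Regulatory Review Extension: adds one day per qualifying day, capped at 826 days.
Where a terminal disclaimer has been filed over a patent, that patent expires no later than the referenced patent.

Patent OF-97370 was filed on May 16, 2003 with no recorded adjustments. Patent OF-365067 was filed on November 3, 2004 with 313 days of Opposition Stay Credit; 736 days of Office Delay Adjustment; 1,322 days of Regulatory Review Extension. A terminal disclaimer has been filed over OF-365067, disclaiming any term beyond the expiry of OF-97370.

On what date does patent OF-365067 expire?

May 16, 2020

Natural term of OF-365067:
  Base: filing + 17 years → 3 November 2021.
  Opposition Stay Credit: +313 days → 12 September 2022.
  Office Delay Adjustment: +736 days → 17 September 2024.
  Regulatory Review Extension: 1322 days claimed exceeds the 826-day cap, so +826 days → 22 December 2026.
Expiry of referenced patent OF-97370:
  Base: filing + 17 years → 16 May 2020.
Terminal disclaimer: OF-365067 expires on the earlier of 22 December 2026 and 16 May 2020.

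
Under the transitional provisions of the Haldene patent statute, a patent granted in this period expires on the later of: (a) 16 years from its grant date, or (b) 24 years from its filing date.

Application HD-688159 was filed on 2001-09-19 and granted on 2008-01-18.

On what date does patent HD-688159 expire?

2025-09-19

(a) grant + 16 years → 18 January 2024.
(b) filing + 24 years → 19 September 2025.
Later of the two: 19 September 2025.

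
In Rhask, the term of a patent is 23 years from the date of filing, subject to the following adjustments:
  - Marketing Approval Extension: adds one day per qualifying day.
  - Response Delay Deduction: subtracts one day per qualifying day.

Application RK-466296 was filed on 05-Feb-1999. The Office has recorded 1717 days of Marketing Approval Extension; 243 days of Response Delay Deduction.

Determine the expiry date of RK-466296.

Base term: filing date + 23 years → 5 February 2022.
Marketing Approval Extension: +1717 days → 19 October 2026.
Response Delay Deduction: −243 days → 18 February 2026.

2026-02-18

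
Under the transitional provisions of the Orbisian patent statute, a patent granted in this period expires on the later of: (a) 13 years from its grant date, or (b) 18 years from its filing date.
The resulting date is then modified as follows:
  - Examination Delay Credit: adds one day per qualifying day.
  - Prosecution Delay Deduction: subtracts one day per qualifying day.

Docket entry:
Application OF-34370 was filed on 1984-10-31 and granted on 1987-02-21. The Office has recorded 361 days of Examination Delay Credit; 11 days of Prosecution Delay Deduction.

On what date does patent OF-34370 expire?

2003-10-16

(a) grant + 13 years → 21 February 2000.
(b) filing + 18 years → 31 October 2002.
Later of the two: 31 October 2002.
Examination Delay Credit: +361 days → 27 October 2003.
Prosecution Delay Deduction: −11 days → 16 October 2003.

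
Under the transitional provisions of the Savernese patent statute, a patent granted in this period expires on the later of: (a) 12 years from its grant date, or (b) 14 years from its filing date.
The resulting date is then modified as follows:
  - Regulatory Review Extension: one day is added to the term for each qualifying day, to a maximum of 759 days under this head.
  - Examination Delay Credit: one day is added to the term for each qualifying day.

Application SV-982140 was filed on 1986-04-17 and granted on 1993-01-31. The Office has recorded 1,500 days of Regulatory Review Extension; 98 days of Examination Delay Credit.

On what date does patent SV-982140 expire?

(a) grant + 12 years → 31 January 2005.
(b) filing + 14 years → 17 April 2000.
Later of the two: 31 January 2005.
Regulatory Review Extension: 1500 days claimed exceeds the 759-day cap, so +759 days → 1 March 2007.
Examination Delay Credit: +98 days → 7 June 2007.

2007-06-07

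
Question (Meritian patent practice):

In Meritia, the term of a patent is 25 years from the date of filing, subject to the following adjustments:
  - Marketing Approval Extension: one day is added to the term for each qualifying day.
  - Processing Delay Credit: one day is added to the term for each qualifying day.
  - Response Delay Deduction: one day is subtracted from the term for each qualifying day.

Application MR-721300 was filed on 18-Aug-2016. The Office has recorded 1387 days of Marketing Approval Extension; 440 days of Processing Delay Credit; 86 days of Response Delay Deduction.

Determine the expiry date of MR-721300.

Base term: filing date + 25 years → 18 August 2041.
Marketing Approval Extension: +1387 days → 5 June 2045.
Processing Delay Credit: +440 days → 19 August 2046.
Response Delay Deduction: −86 days → 25 May 2046.

May 25, 2046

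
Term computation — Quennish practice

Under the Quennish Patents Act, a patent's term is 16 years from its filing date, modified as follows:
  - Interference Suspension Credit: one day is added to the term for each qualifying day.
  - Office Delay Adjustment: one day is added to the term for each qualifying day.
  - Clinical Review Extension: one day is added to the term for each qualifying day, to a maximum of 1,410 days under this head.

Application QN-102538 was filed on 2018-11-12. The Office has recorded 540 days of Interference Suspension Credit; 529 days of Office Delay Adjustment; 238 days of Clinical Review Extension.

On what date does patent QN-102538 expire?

Base term: filing date + 16 years → 12 November 2034.
Interference Suspension Credit: +540 days → 5 May 2036.
Office Delay Adjustment: +529 days → 16 October 2037.
Clinical Review Extension: 238 days (within the 1410-day cap) → +238 days → 11 June 2038.

June 11, 2038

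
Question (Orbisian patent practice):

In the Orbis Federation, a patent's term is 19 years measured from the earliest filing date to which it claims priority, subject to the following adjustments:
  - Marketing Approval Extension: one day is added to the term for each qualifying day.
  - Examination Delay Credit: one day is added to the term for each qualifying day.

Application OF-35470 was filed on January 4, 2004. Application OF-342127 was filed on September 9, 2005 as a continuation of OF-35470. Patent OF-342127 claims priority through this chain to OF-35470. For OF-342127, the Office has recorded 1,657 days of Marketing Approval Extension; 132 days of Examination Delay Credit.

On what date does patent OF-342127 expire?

November 28, 2027

Earliest priority filing: 4 January 2004.
Base term: 4 January 2004 + 19 years → 4 January 2023.
Marketing Approval Extension: +1657 days → 19 July 2027.
Examination Delay Credit: +132 days → 28 November 2027.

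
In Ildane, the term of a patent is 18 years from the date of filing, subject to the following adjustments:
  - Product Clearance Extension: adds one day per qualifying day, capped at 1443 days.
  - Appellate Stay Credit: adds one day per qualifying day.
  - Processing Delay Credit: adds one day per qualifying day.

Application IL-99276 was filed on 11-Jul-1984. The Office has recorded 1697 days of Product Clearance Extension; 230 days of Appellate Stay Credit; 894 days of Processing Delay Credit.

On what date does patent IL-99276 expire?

July 21, 2009

Base term: filing date + 18 years → 11 July 2002.
Product Clearance Extension: 1697 days claimed exceeds the 1443-day cap, so +1443 days → 23 June 2006.
Appellate Stay Credit: +230 days → 8 February 2007.
Processing Delay Credit: +894 days → 21 July 2009.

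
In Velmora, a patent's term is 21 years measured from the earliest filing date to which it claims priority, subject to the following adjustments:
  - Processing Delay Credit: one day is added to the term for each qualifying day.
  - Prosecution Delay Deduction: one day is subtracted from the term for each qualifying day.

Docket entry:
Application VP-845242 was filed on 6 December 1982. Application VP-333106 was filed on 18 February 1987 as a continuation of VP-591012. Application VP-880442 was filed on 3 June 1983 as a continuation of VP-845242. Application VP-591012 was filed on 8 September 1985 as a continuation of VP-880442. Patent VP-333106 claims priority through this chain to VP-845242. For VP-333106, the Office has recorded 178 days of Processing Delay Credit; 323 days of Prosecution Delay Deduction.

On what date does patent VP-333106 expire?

Earliest priority filing: 6 December 1982.
Base term: 6 December 1982 + 21 years → 6 December 2003.
Processing Delay Credit: +178 days → 1 June 2004.
Prosecution Delay Deduction: −323 days → 14 July 2003.

July 14, 2003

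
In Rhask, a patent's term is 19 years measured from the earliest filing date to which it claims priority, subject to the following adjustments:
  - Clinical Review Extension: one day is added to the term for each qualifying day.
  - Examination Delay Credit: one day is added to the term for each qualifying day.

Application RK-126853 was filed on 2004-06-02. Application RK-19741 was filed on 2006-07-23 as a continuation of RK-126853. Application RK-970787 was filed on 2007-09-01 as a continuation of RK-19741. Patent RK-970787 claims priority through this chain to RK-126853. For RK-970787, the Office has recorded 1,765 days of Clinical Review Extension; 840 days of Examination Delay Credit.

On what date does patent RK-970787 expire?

2030-07-20

Earliest priority filing: 2 June 2004.
Base term: 2 June 2004 + 19 years → 2 June 2023.
Clinical Review Extension: +1765 days → 1 April 2028.
Examination Delay Credit: +840 days → 20 July 2030.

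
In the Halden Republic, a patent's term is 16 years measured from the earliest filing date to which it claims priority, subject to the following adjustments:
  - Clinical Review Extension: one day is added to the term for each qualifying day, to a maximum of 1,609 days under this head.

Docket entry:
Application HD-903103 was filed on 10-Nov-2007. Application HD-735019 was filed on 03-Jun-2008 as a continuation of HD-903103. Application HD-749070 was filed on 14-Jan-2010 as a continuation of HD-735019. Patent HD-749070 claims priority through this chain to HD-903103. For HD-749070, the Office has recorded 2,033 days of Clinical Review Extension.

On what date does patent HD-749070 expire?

April 6, 2028

Earliest priority filing: 10 November 2007.
Base term: 10 November 2007 + 16 years → 10 November 2023.
Clinical Review Extension: 2033 days claimed exceeds the 1609-day cap, so +1609 days → 6 April 2028.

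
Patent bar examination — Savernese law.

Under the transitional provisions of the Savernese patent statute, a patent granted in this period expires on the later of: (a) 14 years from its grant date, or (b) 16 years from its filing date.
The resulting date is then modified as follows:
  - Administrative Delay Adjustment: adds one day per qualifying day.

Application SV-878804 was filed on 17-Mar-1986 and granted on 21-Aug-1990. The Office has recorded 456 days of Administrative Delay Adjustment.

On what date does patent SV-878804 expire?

November 20, 2005

(a) grant + 14 years → 21 August 2004.
(b) filing + 16 years → 17 March 2002.
Later of the two: 21 August 2004.
Administrative Delay Adjustment: +456 days → 20 November 2005.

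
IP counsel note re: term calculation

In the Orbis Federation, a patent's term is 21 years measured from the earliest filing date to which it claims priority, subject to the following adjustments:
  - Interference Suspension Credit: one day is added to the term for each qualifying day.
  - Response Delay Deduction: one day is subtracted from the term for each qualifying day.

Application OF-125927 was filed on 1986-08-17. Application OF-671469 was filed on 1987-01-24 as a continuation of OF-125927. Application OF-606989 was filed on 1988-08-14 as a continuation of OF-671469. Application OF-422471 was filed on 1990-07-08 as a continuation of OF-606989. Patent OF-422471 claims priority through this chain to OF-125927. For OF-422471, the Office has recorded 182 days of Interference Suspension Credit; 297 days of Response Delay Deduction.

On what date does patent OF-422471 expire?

April 24, 2007

Earliest priority filing: 17 August 1986.
Base term: 17 August 1986 + 21 years → 17 August 2007.
Interference Suspension Credit: +182 days → 15 February 2008.
Response Delay Deduction: −297 days → 24 April 2007.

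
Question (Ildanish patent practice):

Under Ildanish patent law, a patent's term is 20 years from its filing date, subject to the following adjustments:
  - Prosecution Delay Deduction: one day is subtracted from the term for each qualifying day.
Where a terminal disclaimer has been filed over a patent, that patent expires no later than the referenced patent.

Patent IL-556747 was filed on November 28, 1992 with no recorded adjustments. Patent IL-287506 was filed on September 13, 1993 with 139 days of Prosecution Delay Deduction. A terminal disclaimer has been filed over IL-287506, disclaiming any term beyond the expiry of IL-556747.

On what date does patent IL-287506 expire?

November 28, 2012

Natural term of IL-287506:
  Base: filing + 20 years → 13 September 2013.
  Prosecution Delay Deduction: −139 days → 27 April 2013.
Expiry of referenced patent IL-556747:
  Base: filing + 20 years → 28 November 2012.
Terminal disclaimer: IL-287506 expires on the earlier of 27 April 2013 and 28 November 2012.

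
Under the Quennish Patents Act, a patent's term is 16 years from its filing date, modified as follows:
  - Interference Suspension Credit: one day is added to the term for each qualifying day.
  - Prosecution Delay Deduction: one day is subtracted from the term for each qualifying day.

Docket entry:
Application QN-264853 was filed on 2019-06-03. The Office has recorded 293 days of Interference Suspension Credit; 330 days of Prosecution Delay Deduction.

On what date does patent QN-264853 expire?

Base term: filing date + 16 years → 3 June 2035.
Interference Suspension Credit: +293 days → 22 March 2036.
Prosecution Delay Deduction: −330 days → 27 April 2035.

2035-04-27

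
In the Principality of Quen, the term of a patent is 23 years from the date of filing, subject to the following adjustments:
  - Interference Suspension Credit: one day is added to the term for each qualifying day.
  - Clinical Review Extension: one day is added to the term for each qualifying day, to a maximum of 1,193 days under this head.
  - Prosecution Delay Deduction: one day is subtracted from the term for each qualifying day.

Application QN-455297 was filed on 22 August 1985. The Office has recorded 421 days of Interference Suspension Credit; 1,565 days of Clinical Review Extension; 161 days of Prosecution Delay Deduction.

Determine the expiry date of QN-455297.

August 14, 2012

Base term: filing date + 23 years → 22 August 2008.
Interference Suspension Credit: +421 days → 17 October 2009.
Clinical Review Extension: 1565 days claimed exceeds the 1193-day cap, so +1193 days → 22 January 2013.
Prosecution Delay Deduction: −161 days → 14 August 2012.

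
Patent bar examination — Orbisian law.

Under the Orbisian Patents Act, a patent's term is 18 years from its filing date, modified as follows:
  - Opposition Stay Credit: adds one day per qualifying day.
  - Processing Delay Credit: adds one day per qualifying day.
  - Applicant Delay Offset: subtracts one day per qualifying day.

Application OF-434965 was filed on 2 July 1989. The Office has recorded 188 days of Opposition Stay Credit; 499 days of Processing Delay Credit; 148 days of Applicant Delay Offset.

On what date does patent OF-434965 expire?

Base term: filing date + 18 years → 2 July 2007.
Opposition Stay Credit: +188 days → 6 January 2008.
Processing Delay Credit: +499 days → 19 May 2009.
Applicant Delay Offset: −148 days → 22 December 2008.

2008-12-22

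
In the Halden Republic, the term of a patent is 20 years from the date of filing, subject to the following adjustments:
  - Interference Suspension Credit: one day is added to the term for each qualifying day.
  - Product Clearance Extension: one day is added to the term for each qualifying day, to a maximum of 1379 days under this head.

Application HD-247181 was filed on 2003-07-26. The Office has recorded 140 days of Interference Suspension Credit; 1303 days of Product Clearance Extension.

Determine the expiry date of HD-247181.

Base term: filing date + 20 years → 26 July 2023.
Interference Suspension Credit: +140 days → 13 December 2023.
Product Clearance Extension: 1303 days (within the 1379-day cap) → +1303 days → 8 July 2027.

July 8, 2027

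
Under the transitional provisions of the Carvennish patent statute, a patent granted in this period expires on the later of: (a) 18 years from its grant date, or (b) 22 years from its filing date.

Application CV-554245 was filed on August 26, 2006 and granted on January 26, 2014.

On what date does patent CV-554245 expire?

2032-01-26

(a) grant + 18 years → 26 January 2032.
(b) filing + 22 years → 26 August 2028.
Later of the two: 26 January 2032.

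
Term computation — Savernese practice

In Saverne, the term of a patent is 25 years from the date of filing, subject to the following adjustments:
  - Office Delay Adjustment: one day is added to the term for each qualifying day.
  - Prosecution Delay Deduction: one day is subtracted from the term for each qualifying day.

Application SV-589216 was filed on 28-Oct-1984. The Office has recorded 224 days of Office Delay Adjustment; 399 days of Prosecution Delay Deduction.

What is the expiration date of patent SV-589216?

Base term: filing date + 25 years → 28 October 2009.
Office Delay Adjustment: +224 days → 9 June 2010.
Prosecution Delay Deduction: −399 days → 6 May 2009.

May 6, 2009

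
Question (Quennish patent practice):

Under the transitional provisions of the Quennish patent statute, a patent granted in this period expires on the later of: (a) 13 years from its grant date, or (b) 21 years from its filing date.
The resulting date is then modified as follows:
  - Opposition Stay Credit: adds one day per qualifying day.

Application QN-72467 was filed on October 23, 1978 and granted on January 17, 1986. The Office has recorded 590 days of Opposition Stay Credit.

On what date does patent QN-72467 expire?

(a) grant + 13 years → 17 January 1999.
(b) filing + 21 years → 23 October 1999.
Later of the two: 23 October 1999.
Opposition Stay Credit: +590 days → 4 June 2001.

2001-06-04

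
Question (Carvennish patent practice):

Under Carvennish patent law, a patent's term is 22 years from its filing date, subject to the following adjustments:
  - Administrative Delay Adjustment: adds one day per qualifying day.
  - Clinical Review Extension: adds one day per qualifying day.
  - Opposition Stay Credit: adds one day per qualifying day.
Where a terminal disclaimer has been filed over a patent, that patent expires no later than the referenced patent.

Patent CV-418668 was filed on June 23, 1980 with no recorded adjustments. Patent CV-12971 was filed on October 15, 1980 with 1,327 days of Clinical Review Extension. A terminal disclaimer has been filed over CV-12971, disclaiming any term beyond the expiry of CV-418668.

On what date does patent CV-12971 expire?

Natural term of CV-12971:
  Base: filing + 22 years → 15 October 2002.
  Clinical Review Extension: +1327 days → 3 June 2006.
Expiry of referenced patent CV-418668:
  Base: filing + 22 years → 23 June 2002.
Terminal disclaimer: CV-12971 expires on the earlier of 3 June 2006 and 23 June 2002.

2002-06-23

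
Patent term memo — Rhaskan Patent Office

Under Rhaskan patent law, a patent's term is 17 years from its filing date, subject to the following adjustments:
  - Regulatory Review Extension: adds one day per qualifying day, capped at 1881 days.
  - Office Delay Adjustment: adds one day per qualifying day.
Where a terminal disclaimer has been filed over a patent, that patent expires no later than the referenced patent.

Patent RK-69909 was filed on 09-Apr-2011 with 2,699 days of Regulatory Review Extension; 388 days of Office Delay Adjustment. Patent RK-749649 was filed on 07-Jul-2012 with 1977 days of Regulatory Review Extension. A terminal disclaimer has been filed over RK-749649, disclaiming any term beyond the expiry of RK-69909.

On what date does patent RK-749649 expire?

Natural term of RK-749649:
  Base: filing + 17 years → 7 July 2029.
  Regulatory Review Extension: 1977 days claimed exceeds the 1881-day cap, so +1881 days → 31 August 2034.
Expiry of referenced patent RK-69909:
  Base: filing + 17 years → 9 April 2028.
  Regulatory Review Extension: 2699 days claimed exceeds the 1881-day cap, so +1881 days → 3 June 2033.
  Office Delay Adjustment: +388 days → 26 June 2034.
Terminal disclaimer: RK-749649 expires on the earlier of 31 August 2034 and 26 June 2034.

2034-06-26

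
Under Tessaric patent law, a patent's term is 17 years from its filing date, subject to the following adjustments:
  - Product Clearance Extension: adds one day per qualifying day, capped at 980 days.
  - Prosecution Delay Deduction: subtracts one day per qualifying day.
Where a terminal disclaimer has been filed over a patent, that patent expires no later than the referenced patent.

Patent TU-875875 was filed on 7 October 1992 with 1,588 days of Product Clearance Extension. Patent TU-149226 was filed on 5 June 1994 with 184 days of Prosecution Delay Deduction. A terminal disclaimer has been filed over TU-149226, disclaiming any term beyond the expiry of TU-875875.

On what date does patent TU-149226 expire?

2010-12-03

Natural term of TU-149226:
  Base: filing + 17 years → 5 June 2011.
  Prosecution Delay Deduction: −184 days → 3 December 2010.
Expiry of referenced patent TU-875875:
  Base: filing + 17 years → 7 October 2009.
  Product Clearance Extension: 1588 days claimed exceeds the 980-day cap, so +980 days → 13 June 2012.
Terminal disclaimer: TU-149226 expires on the earlier of 3 December 2010 and 13 June 2012.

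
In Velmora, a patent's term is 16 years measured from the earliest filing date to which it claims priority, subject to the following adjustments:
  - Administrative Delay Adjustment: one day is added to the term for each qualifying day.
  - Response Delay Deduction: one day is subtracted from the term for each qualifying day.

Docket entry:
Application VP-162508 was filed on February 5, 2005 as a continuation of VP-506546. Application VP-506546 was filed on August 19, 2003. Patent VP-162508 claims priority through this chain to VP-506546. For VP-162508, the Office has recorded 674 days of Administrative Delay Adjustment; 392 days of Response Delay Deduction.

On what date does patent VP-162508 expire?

2020-05-27

Earliest priority filing: 19 August 2003.
Base term: 19 August 2003 + 16 years → 19 August 2019.
Administrative Delay Adjustment: +674 days → 23 June 2021.
Response Delay Deduction: −392 days → 27 May 2020.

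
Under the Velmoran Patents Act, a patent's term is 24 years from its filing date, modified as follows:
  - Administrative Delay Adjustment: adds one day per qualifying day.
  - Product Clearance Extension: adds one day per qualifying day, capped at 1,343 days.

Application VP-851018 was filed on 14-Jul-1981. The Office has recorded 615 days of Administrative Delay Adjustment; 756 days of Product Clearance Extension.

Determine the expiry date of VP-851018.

April 15, 2009

Base term: filing date + 24 years → 14 July 2005.
Administrative Delay Adjustment: +615 days → 21 March 2007.
Product Clearance Extension: 756 days (within the 1343-day cap) → +756 days → 15 April 2009.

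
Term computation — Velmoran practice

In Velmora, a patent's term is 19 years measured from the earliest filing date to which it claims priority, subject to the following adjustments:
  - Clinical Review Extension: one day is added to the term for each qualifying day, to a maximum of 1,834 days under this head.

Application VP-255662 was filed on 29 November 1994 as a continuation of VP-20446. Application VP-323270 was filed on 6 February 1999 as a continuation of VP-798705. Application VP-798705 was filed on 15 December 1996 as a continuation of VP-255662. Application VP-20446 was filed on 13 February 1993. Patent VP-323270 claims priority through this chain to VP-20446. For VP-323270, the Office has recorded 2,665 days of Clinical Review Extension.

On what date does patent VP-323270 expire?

Earliest priority filing: 13 February 1993.
Base term: 13 February 1993 + 19 years → 13 February 2012.
Clinical Review Extension: 2665 days claimed exceeds the 1834-day cap, so +1834 days → 20 February 2017.

February 20, 2017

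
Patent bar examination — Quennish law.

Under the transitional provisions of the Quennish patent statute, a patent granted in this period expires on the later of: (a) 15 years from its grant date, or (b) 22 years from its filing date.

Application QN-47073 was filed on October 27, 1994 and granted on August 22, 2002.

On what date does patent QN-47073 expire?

(a) grant + 15 years → 22 August 2017.
(b) filing + 22 years → 27 October 2016.
Later of the two: 22 August 2017.

2017-08-22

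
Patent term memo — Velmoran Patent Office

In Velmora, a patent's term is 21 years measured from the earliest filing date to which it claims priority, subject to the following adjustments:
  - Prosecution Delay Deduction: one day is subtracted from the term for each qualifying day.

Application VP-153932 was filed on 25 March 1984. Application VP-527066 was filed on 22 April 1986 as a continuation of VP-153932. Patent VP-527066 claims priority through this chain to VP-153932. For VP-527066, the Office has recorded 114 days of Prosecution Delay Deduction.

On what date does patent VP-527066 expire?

2004-12-01

Earliest priority filing: 25 March 1984.
Base term: 25 March 1984 + 21 years → 25 March 2005.
Prosecution Delay Deduction: −114 days → 1 December 2004.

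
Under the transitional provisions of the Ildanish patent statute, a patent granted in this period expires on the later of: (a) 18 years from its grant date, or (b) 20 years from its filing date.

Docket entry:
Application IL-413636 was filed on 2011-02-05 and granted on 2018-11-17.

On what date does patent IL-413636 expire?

2036-11-17

(a) grant + 18 years → 17 November 2036.
(b) filing + 20 years → 5 February 2031.
Later of the two: 17 November 2036.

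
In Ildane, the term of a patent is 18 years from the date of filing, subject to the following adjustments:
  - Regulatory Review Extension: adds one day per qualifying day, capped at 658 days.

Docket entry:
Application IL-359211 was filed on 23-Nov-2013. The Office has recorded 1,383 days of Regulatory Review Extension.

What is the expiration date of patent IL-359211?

September 11, 2033

Base term: filing date + 18 years → 23 November 2031.
Regulatory Review Extension: 1383 days claimed exceeds the 658-day cap, so +658 days → 11 September 2033.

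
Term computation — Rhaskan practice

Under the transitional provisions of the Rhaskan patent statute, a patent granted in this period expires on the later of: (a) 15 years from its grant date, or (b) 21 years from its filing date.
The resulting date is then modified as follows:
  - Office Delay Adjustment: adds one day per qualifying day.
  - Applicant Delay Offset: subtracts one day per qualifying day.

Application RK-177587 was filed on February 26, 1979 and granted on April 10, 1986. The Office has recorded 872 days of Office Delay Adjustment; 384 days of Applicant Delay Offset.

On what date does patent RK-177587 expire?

August 11, 2002

(a) grant + 15 years → 10 April 2001.
(b) filing + 21 years → 26 February 2000.
Later of the two: 10 April 2001.
Office Delay Adjustment: +872 days → 30 August 2003.
Applicant Delay Offset: −384 days → 11 August 2002.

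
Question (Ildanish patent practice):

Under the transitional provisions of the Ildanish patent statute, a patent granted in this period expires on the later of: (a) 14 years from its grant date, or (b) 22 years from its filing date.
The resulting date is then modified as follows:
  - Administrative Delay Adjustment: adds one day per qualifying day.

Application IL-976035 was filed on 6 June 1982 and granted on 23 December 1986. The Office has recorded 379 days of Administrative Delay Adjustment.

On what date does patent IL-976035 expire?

June 20, 2005

(a) grant + 14 years → 23 December 2000.
(b) filing + 22 years → 6 June 2004.
Later of the two: 6 June 2004.
Administrative Delay Adjustment: +379 days → 20 June 2005.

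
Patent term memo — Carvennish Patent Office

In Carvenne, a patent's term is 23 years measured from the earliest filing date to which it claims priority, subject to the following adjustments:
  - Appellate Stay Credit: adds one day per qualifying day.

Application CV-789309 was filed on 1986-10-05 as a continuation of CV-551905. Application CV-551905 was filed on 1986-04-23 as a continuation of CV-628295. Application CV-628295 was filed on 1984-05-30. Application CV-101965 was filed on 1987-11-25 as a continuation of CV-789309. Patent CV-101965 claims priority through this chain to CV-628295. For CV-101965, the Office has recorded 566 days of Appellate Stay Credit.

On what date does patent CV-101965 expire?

Earliest priority filing: 30 May 1984.
Base term: 30 May 1984 + 23 years → 30 May 2007.
Appellate Stay Credit: +566 days → 16 December 2008.

2008-12-16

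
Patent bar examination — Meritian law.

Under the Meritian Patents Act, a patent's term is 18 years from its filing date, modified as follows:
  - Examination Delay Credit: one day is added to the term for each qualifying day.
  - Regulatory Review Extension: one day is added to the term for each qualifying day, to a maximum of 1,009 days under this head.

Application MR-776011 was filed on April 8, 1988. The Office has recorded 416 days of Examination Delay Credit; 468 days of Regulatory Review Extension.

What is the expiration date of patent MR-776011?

Base term: filing date + 18 years → 8 April 2006.
Examination Delay Credit: +416 days → 29 May 2007.
Regulatory Review Extension: 468 days (within the 1009-day cap) → +468 days → 8 September 2008.

September 8, 2008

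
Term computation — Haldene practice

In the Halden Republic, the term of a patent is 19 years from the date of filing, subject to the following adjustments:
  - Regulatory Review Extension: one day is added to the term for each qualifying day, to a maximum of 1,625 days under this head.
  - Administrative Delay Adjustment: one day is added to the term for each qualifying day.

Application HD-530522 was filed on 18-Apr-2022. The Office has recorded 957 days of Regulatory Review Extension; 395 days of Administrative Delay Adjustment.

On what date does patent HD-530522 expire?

2044-12-30

Base term: filing date + 19 years → 18 April 2041.
Regulatory Review Extension: 957 days (within the 1625-day cap) → +957 days → 1 December 2043.
Administrative Delay Adjustment: +395 days → 30 December 2044.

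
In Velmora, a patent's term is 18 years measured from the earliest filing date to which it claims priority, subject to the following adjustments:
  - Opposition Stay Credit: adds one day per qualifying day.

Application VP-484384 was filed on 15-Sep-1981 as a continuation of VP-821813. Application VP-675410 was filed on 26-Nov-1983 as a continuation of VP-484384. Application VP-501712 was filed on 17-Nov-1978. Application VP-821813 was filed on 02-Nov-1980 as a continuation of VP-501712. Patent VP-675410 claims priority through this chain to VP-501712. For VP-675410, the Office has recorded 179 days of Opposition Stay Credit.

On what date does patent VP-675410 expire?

Earliest priority filing: 17 November 1978.
Base term: 17 November 1978 + 18 years → 17 November 1996.
Opposition Stay Credit: +179 days → 15 May 1997.

1997-05-15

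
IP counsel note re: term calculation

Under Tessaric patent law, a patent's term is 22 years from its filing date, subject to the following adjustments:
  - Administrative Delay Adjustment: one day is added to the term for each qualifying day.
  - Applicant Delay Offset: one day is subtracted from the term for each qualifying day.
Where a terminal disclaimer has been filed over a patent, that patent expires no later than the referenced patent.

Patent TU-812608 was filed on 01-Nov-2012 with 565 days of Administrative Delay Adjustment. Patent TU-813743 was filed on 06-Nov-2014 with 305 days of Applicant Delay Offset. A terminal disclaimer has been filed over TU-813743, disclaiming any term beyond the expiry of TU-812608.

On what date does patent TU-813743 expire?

January 6, 2036

Natural term of TU-813743:
  Base: filing + 22 years → 6 November 2036.
  Applicant Delay Offset: −305 days → 6 January 2036.
Expiry of referenced patent TU-812608:
  Base: filing + 22 years → 1 November 2034.
  Administrative Delay Adjustment: +565 days → 19 May 2036.
Terminal disclaimer: TU-813743 expires on the earlier of 6 January 2036 and 19 May 2036.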